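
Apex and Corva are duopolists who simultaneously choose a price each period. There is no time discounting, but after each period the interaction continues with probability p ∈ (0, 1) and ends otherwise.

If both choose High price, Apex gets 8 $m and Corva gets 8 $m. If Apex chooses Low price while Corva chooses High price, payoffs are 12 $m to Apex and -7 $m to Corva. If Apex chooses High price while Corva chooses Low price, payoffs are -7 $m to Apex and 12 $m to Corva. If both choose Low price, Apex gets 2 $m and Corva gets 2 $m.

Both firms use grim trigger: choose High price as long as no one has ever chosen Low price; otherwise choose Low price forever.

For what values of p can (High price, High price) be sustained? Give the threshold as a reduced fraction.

Expected cooperation value is 8 + p·8 + p²·8 + … = 8/(1−p); deviation gives 12 + p·2/(1−p).
8 ≥ 12(1−p) + 2p ⇒ 10p ≥ 4 ⇒ p ≥ 4/10 = 2/5.

2/5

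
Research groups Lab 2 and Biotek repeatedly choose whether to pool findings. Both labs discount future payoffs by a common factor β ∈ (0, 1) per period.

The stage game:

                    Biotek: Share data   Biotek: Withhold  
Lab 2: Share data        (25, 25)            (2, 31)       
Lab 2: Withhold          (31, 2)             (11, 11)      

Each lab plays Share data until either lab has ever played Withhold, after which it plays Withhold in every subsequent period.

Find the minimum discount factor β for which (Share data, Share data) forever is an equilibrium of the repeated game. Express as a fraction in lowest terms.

One-period gain from deviating is 31 − 25 = 6. The loss is 25 − 11 = 14 in every subsequent period, with present value 14·β/(1−β).
Deviation is unprofitable when 14·β/(1−β) ≥ 6, i.e. β/(1−β) ≥ 3/7.
Equivalently β ≥ 6/(6+14) = 3/10.

3/10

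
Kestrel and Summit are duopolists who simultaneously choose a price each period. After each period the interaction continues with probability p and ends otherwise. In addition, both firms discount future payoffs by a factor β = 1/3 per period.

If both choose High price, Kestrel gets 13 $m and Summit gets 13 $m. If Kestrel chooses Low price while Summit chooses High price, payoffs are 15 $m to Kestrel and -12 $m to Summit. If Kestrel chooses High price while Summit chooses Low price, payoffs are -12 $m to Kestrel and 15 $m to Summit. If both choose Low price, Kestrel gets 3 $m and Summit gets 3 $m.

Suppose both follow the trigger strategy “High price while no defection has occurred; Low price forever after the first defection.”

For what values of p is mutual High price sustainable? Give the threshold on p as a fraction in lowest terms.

1/2

With continuation probability p and discount β, the effective per-period discount factor is βp.
Grim-trigger IC: βp ≥ (15−13)/(15−3) = 1/6.
So p ≥ (1/6)/(1/3) = 1/2.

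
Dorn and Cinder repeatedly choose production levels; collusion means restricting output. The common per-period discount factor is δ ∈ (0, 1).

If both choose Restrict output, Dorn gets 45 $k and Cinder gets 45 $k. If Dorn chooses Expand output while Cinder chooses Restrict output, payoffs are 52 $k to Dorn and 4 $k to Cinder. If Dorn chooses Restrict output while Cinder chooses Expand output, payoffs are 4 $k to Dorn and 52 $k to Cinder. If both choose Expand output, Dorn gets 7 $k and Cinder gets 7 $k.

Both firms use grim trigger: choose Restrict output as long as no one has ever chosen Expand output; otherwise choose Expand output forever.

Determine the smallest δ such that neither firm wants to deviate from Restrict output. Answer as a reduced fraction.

7/45

Under grim trigger the critical discount factor is (T−C)/(T−P) with T = 52, C = 45, P = 7.
δ* = (52−45)/(52−7) = 7/45.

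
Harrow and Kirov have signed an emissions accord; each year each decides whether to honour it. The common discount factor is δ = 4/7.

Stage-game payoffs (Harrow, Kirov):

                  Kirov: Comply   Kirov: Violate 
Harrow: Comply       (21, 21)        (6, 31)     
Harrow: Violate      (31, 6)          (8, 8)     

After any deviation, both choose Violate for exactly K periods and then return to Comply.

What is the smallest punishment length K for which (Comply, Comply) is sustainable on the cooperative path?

2

Need Σ_{k=1}^{K} δ^k ≥ (31−21)/(21−8) = 0.7692 at δ = 4/7.
At K = 1 the sum is 0.5714 < 0.7692; at K = 2 it is 0.8980 ≥ 0.7692.
So the minimum punishment length is K = 2.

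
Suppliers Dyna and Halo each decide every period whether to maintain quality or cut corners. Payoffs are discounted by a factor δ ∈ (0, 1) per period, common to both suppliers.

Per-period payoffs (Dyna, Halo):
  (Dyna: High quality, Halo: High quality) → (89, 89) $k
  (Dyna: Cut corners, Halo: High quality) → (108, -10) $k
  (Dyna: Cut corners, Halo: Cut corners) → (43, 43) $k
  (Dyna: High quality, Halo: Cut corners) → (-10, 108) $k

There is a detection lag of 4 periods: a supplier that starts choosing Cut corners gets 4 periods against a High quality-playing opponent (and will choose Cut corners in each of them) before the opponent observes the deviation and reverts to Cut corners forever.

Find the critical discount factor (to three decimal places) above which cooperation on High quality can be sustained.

Deviating for the 4 undetected periods gains 108−89 = 19 per period over cooperation, then loses 89−43 = 46 per period forever once punishment starts.
Gain: 19(1 + δ + … + δ^3); loss: 46·δ^4/(1−δ).
No profitable deviation ⇔ 19(1−δ^4) ≤ 46·δ^4, i.e. δ^4 ≥ 19/(19+46) = 19/65.
Hence δ ≥ (19/65)^(1/4) ≈ 0.735.

0.735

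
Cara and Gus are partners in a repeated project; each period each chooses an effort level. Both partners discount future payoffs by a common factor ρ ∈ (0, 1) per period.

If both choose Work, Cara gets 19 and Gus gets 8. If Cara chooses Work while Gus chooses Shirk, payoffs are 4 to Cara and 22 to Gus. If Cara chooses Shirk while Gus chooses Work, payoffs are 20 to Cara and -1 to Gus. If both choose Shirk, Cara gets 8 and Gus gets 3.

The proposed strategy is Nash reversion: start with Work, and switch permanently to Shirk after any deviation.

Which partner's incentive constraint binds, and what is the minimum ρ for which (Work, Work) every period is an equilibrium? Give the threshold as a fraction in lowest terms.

Cara's threshold: (20−19)/(20−8) = 1/12.
Gus's threshold: (22−8)/(22−3) = 14/19.
1/12 < 14/19, so Gus binds and ρ* = 14/19.

Gus; ρ ≥ 14/19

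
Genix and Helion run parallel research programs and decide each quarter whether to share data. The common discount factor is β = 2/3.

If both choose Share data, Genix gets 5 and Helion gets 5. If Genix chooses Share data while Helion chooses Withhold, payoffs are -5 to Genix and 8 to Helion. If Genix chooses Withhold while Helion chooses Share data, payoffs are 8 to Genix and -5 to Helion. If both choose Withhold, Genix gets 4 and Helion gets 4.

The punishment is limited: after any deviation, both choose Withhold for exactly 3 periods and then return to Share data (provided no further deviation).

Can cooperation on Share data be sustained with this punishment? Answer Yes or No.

No

A one-shot deviation gives 8 now, then 4 for 3 periods, then back to 5.
Gain from deviating: (8−5) today; loss: (5−4) in each of the next 3 periods.
No-deviation condition: (5−4)(β+…+β^3) ≥ 8−5, i.e. β+…+β^3 ≥ 3.
At β = 2/3: β+…+β^3 = 1.4074 < 3.0000.
So cooperation is not sustainable.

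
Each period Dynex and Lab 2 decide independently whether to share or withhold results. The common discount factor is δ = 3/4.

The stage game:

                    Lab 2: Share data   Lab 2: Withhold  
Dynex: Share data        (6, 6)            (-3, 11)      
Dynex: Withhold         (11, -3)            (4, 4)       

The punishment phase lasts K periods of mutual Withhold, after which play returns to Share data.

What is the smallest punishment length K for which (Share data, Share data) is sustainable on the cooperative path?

7

IC: δ(1−δ^K)/(1−δ) ≥ (11−6)/(6−4) = 5/2.
With δ = 3/4: need 1 − δ^K ≥ 5/2·(1−3/4)/(3/4), i.e. δ^K ≤ 0.1667.
Since (3/4)^6 = 0.1780 and (3/4)^7 = 0.1335, the smallest such K is 7.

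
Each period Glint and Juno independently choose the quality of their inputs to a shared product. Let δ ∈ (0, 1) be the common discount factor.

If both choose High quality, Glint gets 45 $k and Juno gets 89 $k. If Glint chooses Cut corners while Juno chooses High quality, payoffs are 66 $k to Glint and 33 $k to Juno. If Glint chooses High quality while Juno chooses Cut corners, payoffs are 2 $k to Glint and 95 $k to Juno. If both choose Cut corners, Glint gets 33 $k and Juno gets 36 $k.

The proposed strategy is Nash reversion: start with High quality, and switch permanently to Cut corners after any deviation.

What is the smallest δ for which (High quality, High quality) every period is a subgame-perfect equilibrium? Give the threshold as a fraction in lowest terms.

For Glint: deviation gain 66−45 = 21, per-period punishment loss 45−33 = 12. IC gives δ ≥ 21/33 = 7/11.
For Juno: gain 6, loss 53 per period, so δ ≥ 6/59.
The tighter constraint is Glint's, so cooperation needs δ ≥ 7/11.

7/11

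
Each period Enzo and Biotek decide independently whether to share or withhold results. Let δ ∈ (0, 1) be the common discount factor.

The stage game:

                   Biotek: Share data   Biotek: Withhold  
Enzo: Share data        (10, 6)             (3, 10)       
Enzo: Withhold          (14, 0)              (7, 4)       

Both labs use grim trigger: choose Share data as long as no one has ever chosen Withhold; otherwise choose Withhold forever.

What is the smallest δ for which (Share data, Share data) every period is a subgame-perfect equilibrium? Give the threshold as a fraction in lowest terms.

2/3

For Enzo: deviation gain 14−10 = 4, per-period punishment loss 10−7 = 3. IC gives δ ≥ 4/7.
For Biotek: gain 4, loss 2 per period, so δ ≥ 4/6 = 2/3.
The tighter constraint is Biotek's, so cooperation needs δ ≥ 2/3.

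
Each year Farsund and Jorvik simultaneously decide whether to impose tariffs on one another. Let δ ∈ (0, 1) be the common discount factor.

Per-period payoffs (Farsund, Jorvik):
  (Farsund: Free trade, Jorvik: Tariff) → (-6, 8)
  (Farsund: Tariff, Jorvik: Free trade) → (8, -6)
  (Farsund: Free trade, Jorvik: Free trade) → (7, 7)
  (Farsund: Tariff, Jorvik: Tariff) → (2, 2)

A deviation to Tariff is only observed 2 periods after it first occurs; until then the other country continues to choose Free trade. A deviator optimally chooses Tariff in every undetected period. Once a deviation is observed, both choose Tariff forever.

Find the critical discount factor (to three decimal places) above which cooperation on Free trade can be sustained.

The best deviation is to choose Tariff for all 2 undetected periods, earning 8 each, then 2 forever once detected.
Deviation value: 8(1−δ^2)/(1−δ) + 2δ^2/(1−δ); cooperation value: 7/(1−δ).
IC: 7 ≥ 8(1−δ^2) + 2δ^2 = 8 − 6δ^2.
So δ^2 ≥ 1/6, giving δ ≥ (1/6)^(1/2) ≈ 0.408.

0.408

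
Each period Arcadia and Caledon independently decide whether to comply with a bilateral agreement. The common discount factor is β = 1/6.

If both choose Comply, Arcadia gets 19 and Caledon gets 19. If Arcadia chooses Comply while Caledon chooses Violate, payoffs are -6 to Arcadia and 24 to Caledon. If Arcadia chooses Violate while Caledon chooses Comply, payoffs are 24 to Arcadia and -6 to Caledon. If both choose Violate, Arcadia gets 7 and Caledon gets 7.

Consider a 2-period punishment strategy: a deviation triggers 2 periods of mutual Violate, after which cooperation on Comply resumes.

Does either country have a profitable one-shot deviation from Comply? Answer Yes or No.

Yes

A one-shot deviation gives 24 now, then 7 for 2 periods, then back to 19.
Gain from deviating: (24−19) today; loss: (19−7) in each of the next 2 periods.
No-deviation condition: (19−7)(β+…+β^2) ≥ 24−19, i.e. β+…+β^2 ≥ 5/12.
At β = 1/6: β+…+β^2 = 0.1944 < 0.4167.
So cooperation is not sustainable.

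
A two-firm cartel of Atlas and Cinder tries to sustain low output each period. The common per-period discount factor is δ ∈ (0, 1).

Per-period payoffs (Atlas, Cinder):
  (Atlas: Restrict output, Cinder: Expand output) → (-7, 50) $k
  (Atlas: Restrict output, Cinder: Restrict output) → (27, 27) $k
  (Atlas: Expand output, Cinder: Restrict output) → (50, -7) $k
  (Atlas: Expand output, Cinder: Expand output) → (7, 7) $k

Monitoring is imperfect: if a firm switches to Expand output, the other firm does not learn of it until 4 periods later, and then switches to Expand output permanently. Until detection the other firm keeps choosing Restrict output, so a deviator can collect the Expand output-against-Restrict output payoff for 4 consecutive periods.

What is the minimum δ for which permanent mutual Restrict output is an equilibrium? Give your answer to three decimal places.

0.855

The best deviation is to choose Expand output for all 4 undetected periods, earning 50 each, then 7 forever once detected.
Deviation value: 50(1−δ^4)/(1−δ) + 7δ^4/(1−δ); cooperation value: 27/(1−δ).
IC: 27 ≥ 50(1−δ^4) + 7δ^4 = 50 − 43δ^4.
So δ^4 ≥ 23/43, giving δ ≥ (23/43)^(1/4) ≈ 0.855.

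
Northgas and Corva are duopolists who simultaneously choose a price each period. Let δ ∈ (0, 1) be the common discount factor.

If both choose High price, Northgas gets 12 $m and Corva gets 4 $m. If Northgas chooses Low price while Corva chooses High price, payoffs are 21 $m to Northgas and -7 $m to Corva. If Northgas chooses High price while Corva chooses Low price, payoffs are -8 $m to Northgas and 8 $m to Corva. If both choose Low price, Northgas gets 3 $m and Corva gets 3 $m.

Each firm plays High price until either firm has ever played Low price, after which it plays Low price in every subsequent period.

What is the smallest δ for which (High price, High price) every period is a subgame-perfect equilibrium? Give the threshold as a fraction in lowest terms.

For Northgas: deviation gain 21−12 = 9, per-period punishment loss 12−3 = 9. IC gives δ ≥ 9/18 = 1/2.
For Corva: gain 4, loss 1 per period, so δ ≥ 4/5.
The tighter constraint is Corva's, so cooperation needs δ ≥ 4/5.

4/5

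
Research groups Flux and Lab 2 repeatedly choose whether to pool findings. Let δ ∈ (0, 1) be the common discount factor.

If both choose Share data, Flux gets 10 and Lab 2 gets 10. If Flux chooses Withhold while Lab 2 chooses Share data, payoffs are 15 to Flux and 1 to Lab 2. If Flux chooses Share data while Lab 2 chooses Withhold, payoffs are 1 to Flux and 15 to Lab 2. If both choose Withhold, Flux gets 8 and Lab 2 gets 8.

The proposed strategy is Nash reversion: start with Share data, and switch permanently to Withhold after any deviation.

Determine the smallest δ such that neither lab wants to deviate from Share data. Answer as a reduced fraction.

5/7

10/(1−δ) ≥ 15 + 8δ/(1−δ)
10 ≥ 15 − 7δ
δ ≥ 5/7.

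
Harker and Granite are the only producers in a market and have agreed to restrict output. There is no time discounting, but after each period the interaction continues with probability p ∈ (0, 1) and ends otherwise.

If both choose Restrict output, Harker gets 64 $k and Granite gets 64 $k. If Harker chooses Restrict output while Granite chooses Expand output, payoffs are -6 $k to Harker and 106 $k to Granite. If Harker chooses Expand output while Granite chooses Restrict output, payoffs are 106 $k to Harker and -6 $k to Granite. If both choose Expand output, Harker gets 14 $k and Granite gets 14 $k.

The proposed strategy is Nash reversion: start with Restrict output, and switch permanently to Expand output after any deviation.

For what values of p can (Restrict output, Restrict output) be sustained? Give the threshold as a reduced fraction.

Expected cooperation value is 64 + p·64 + p²·64 + … = 64/(1−p); deviation gives 106 + p·14/(1−p).
64 ≥ 106(1−p) + 14p ⇒ 92p ≥ 42 ⇒ p ≥ 42/92 = 21/46.

21/46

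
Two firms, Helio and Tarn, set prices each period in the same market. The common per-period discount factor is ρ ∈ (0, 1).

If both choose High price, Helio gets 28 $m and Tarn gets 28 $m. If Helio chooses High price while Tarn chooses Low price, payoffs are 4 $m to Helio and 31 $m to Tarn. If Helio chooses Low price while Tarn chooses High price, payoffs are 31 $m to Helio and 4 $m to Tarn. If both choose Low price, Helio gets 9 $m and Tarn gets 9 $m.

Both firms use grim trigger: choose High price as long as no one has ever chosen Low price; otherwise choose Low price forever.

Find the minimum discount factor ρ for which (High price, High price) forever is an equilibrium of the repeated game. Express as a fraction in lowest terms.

3/22

Under grim trigger the critical discount factor is (T−C)/(T−P) with T = 31, C = 28, P = 9.
ρ* = (31−28)/(31−9) = 3/22.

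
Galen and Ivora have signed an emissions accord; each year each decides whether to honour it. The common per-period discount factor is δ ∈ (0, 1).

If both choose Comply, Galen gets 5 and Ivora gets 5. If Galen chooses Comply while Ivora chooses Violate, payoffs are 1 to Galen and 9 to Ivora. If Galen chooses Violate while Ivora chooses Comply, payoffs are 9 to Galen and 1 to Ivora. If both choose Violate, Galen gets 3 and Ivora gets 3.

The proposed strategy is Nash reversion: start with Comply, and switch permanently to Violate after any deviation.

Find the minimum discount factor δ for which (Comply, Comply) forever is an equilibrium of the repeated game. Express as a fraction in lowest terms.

5/(1−δ) ≥ 9 + 3δ/(1−δ)
5 ≥ 9 − 6δ
δ ≥ 4/6 = 2/3.

2/3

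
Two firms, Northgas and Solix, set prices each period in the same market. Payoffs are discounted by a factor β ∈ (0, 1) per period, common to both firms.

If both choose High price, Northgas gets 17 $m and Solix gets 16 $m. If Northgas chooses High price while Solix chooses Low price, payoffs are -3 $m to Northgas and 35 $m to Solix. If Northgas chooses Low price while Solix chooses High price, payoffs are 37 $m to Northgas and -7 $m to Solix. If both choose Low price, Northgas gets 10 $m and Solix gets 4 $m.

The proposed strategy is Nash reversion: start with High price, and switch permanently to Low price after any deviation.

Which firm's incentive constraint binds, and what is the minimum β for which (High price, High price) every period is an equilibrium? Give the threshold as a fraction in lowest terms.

Northgas; β ≥ 20/27

For Northgas: deviation gain 37−17 = 20, per-period punishment loss 17−10 = 7. IC gives β ≥ 20/27.
For Solix: gain 19, loss 12 per period, so β ≥ 19/31.
The tighter constraint is Northgas's, so cooperation needs β ≥ 20/27.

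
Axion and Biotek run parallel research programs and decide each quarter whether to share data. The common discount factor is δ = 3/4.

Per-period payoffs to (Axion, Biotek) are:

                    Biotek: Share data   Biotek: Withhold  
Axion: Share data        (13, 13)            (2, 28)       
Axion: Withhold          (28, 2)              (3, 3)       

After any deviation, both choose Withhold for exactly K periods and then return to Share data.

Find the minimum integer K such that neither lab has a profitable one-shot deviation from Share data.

3

No profitable deviation requires (13−3)(δ+…+δ^K) ≥ 28−13, i.e. δ+…+δ^K ≥ 3/2 ≈ 1.5000.
With δ = 3/4, the partial sums are K=1: 0.7500, K=2: 1.3125, K=3: 1.7344.
K = 3 is the first length at which the sum reaches 1.5000.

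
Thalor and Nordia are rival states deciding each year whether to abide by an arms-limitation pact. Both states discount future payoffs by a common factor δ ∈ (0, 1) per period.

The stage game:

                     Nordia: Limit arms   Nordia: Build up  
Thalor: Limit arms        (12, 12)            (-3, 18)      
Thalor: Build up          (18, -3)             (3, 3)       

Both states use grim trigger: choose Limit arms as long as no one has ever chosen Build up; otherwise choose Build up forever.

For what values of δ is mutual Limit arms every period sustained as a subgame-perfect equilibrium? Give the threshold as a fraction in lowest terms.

12/(1−δ) ≥ 18 + 3δ/(1−δ)
12 ≥ 18 − 15δ
δ ≥ 6/15 = 2/5.

2/5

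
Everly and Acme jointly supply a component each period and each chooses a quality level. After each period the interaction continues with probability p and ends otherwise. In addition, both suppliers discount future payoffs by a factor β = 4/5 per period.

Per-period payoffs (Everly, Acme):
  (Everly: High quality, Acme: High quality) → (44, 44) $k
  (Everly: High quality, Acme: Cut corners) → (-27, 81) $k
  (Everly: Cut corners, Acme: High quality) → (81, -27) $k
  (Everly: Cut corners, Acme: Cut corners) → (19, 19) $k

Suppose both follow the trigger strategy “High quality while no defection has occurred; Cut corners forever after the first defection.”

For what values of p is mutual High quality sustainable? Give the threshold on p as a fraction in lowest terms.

185/248

With continuation probability p and discount β, the effective per-period discount factor is βp.
Grim-trigger IC: βp ≥ (81−44)/(81−19) = 37/62.
So p ≥ (37/62)/(4/5) = 185/248.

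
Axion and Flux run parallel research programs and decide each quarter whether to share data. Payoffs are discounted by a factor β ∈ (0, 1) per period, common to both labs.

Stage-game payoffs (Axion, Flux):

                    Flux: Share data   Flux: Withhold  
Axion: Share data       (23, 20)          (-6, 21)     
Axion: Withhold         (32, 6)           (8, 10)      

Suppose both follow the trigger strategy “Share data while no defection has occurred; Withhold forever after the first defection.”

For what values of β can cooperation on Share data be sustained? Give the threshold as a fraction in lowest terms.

Axion's threshold: (32−23)/(32−8) = 3/8.
Flux's threshold: (21−20)/(21−10) = 1/11.
3/8 > 1/11, so Axion binds and β* = 3/8.

3/8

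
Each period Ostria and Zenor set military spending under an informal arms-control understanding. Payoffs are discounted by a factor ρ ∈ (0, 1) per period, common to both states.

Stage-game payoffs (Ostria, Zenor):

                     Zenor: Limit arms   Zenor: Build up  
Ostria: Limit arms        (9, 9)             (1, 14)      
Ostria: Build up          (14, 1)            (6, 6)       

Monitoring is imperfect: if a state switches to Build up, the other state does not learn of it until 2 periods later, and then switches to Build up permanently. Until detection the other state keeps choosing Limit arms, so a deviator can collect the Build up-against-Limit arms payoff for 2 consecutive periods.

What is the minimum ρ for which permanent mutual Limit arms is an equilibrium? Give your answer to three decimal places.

0.791

A deviator earns 14 for 2 periods, then 6 forever; cooperating earns 9 forever. Multiplying the IC by (1−ρ):
9 ≥ 14(1−ρ^2) + 6ρ^2, so 8·ρ^2 ≥ 5 and ρ^2 ≥ 5/8.
ρ ≥ (5/8)^(1/2) ≈ 0.791.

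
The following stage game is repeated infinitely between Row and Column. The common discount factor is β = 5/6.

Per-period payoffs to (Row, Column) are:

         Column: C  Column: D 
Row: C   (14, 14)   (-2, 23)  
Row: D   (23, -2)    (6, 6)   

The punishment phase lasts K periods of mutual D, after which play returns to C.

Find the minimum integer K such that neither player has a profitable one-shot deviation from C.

2

No profitable deviation requires (14−6)(β+…+β^K) ≥ 23−14, i.e. β+…+β^K ≥ 9/8 ≈ 1.1250.
With β = 5/6, the partial sums are K=1: 0.8333, K=2: 1.5278.
K = 2 is the first length at which the sum reaches 1.1250.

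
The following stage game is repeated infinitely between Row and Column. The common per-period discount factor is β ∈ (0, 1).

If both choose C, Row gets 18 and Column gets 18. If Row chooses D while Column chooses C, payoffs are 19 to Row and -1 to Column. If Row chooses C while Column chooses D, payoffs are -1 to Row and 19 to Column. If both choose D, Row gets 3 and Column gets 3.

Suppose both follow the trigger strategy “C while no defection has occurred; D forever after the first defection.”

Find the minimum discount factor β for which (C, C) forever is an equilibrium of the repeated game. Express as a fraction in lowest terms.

Cooperation forever yields 18 each period: 18/(1−β).
Deviating yields 19 once, then 3 forever: 19 + 3β/(1−β).
No profitable deviation requires 18/(1−β) ≥ 19 + 3β/(1−β).
Multiplying by (1−β): 18 ≥ 19(1−β) + 3β = 19 − 16β.
So 16β ≥ 1, i.e. β ≥ 1/16.

1/16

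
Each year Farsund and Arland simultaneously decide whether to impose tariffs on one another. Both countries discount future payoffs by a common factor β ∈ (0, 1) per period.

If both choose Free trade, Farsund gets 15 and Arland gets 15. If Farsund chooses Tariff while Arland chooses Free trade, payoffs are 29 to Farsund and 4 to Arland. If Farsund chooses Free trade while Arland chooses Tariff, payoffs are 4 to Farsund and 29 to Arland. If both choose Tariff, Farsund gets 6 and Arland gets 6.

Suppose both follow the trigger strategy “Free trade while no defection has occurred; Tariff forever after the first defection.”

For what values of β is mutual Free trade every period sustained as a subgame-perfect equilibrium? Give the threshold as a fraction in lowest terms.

Cooperation forever yields 15 each period: 15/(1−β).
Deviating yields 29 once, then 6 forever: 29 + 6β/(1−β).
No profitable deviation requires 15/(1−β) ≥ 29 + 6β/(1−β).
Multiplying by (1−β): 15 ≥ 29(1−β) + 6β = 29 − 23β.
So 23β ≥ 14, i.e. β ≥ 14/23.

14/23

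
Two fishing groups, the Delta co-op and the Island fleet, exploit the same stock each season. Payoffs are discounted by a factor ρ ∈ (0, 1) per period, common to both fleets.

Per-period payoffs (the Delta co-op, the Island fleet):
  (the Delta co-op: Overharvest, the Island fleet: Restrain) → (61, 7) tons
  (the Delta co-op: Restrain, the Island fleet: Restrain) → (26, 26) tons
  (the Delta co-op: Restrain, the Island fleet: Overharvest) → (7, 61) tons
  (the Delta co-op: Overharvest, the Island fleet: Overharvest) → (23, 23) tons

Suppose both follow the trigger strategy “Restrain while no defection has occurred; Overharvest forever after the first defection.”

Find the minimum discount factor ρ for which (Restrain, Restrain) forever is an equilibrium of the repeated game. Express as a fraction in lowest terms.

Cooperation forever yields 26 each period: 26/(1−ρ).
Deviating yields 61 once, then 23 forever: 61 + 23ρ/(1−ρ).
No profitable deviation requires 26/(1−ρ) ≥ 61 + 23ρ/(1−ρ).
Multiplying by (1−ρ): 26 ≥ 61(1−ρ) + 23ρ = 61 − 38ρ.
So 38ρ ≥ 35, i.e. ρ ≥ 35/38.

35/38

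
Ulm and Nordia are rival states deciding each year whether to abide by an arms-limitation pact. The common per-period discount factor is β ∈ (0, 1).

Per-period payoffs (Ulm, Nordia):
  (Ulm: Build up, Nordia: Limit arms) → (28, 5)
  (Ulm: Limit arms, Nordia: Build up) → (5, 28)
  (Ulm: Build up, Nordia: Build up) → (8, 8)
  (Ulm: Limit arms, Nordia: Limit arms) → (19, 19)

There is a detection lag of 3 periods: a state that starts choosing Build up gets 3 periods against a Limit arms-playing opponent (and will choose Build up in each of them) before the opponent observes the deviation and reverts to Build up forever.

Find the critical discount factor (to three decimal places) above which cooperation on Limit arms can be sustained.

0.766

The best deviation is to choose Build up for all 3 undetected periods, earning 28 each, then 8 forever once detected.
Deviation value: 28(1−β^3)/(1−β) + 8β^3/(1−β); cooperation value: 19/(1−β).
IC: 19 ≥ 28(1−β^3) + 8β^3 = 28 − 20β^3.
So β^3 ≥ 9/20, giving β ≥ (9/20)^(1/3) ≈ 0.766.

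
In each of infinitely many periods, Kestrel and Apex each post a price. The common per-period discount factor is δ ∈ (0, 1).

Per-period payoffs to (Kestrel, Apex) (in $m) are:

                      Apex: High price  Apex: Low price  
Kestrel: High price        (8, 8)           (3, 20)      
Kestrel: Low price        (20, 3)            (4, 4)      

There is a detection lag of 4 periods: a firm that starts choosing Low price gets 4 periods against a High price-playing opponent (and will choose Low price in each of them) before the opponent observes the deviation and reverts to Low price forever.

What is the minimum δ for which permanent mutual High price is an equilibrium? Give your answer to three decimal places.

The best deviation is to choose Low price for all 4 undetected periods, earning 20 each, then 4 forever once detected.
Deviation value: 20(1−δ^4)/(1−δ) + 4δ^4/(1−δ); cooperation value: 8/(1−δ).
IC: 8 ≥ 20(1−δ^4) + 4δ^4 = 20 − 16δ^4.
So δ^4 ≥ 12/16 = 3/4, giving δ ≥ (3/4)^(1/4) ≈ 0.931.

0.931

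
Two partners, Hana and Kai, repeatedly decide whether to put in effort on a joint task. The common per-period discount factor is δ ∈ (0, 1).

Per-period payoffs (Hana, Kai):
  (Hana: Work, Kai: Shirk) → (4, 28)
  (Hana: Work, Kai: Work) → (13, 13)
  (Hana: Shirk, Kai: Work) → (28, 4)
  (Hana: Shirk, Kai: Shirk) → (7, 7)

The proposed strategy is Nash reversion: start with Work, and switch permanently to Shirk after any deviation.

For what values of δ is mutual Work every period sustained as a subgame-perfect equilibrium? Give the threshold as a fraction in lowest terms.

Under grim trigger the critical discount factor is (T−C)/(T−P) with T = 28, C = 13, P = 7.
δ* = (28−13)/(28−7) = 15/21 = 5/7.

5/7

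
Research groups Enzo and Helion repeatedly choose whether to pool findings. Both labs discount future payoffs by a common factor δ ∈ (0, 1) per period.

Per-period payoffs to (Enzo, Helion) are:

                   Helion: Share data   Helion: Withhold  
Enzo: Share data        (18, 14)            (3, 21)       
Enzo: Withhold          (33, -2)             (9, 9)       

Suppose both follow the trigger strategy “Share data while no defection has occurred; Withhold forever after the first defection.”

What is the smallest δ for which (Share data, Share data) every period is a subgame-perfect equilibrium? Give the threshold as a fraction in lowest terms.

For Enzo: deviation gain 33−18 = 15, per-period punishment loss 18−9 = 9. IC gives δ ≥ 15/24 = 5/8.
For Helion: gain 7, loss 5 per period, so δ ≥ 7/12.
The tighter constraint is Enzo's, so cooperation needs δ ≥ 5/8.

5/8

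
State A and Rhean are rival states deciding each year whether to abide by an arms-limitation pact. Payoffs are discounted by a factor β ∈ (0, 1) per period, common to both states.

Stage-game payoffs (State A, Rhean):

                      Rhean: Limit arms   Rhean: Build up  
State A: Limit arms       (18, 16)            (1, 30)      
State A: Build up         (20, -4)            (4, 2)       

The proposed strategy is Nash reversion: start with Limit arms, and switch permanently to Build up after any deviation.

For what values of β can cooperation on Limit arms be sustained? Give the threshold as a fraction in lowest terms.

1/2

State A: cooperation gives 18 each period; deviation gives 20 once then 4 forever.
  18/(1−β) ≥ 20 + 4β/(1−β) ⇒ β ≥ 2/16 = 1/8.
Rhean: cooperation gives 16 each period; deviation gives 30 once then 2 forever.
  β ≥ 14/28 = 1/2.
Both must hold, so the binding constraint is Rhean's: β ≥ 1/2.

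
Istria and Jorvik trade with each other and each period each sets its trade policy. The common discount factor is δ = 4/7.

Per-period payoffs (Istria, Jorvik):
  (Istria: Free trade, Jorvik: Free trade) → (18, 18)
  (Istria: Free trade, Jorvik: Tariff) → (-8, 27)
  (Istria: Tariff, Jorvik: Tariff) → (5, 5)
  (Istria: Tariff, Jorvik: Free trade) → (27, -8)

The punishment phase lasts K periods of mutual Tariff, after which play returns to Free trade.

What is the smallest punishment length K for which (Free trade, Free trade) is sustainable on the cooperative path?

No profitable deviation requires (18−5)(δ+…+δ^K) ≥ 27−18, i.e. δ+…+δ^K ≥ 9/13 ≈ 0.6923.
With δ = 4/7, the partial sums are K=1: 0.5714, K=2: 0.8980.
K = 2 is the first length at which the sum reaches 0.6923.

2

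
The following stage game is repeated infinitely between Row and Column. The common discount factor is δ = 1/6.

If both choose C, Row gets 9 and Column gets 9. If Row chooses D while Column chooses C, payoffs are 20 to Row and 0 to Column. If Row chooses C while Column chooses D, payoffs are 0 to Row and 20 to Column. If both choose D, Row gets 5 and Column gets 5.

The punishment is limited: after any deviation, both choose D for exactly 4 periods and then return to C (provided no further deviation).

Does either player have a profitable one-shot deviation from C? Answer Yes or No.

Yes

Comparing payoff streams over the 5 periods until play realigns: cooperate → 9(1+δ+…+δ^4); deviate → 20 + 5(δ+…+δ^4).
Cooperation is sustained iff (9−5)(δ+…+δ^4) ≥ 20−9.
δ+…+δ^4 = 1/6·(1−(1/6)^4)/(1−1/6) = 0.1998, and (20−9)/(9−5) = 2.7500.
0.1998 < 2.7500, so cooperation is not sustainable.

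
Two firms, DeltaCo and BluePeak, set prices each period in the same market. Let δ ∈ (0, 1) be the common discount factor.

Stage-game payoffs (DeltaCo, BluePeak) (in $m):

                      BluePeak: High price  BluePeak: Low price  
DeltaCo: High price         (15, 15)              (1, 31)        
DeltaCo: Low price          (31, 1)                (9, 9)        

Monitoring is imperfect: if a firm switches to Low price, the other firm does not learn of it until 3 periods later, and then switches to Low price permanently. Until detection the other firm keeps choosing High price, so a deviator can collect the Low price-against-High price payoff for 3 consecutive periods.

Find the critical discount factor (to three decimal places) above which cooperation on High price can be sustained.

Deviating for the 3 undetected periods gains 31−15 = 16 per period over cooperation, then loses 15−9 = 6 per period forever once punishment starts.
Gain: 16(1 + δ + … + δ^2); loss: 6·δ^3/(1−δ).
No profitable deviation ⇔ 16(1−δ^3) ≤ 6·δ^3, i.e. δ^3 ≥ 16/(16+6) = 8/11.
Hence δ ≥ (8/11)^(1/3) ≈ 0.899.

0.899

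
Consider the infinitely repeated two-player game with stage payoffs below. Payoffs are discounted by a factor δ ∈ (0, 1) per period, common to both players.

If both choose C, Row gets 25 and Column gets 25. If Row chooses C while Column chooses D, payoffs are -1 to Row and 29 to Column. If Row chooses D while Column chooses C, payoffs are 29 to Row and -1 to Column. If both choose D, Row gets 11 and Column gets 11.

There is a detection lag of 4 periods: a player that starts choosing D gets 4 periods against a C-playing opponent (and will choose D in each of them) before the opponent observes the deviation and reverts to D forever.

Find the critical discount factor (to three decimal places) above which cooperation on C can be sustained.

The best deviation is to choose D for all 4 undetected periods, earning 29 each, then 11 forever once detected.
Deviation value: 29(1−δ^4)/(1−δ) + 11δ^4/(1−δ); cooperation value: 25/(1−δ).
IC: 25 ≥ 29(1−δ^4) + 11δ^4 = 29 − 18δ^4.
So δ^4 ≥ 4/18 = 2/9, giving δ ≥ (2/9)^(1/4) ≈ 0.687.

0.687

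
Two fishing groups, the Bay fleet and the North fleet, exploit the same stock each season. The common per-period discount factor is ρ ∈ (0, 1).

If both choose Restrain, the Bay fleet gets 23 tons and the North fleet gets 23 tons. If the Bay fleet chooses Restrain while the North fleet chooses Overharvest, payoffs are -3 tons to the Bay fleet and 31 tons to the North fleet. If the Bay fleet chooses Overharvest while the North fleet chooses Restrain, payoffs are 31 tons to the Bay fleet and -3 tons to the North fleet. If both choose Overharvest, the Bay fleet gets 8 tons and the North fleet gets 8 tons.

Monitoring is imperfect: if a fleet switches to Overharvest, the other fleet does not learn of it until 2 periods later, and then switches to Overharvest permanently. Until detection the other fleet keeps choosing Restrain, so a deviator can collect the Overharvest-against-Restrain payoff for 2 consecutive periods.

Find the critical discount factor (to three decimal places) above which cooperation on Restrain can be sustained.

A deviator earns 31 for 2 periods, then 8 forever; cooperating earns 23 forever. Multiplying the IC by (1−ρ):
23 ≥ 31(1−ρ^2) + 8ρ^2, so 23·ρ^2 ≥ 8 and ρ^2 ≥ 8/23.
ρ ≥ (8/23)^(1/2) ≈ 0.590.

0.590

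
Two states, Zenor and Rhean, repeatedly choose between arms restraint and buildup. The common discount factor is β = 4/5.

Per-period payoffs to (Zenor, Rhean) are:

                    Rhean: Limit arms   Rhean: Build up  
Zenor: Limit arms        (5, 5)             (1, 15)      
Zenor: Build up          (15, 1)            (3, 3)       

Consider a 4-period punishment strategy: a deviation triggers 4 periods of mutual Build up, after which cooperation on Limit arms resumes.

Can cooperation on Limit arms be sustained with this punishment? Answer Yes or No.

A one-shot deviation gives 15 now, then 3 for 4 periods, then back to 5.
Gain from deviating: (15−5) today; loss: (5−3) in each of the next 4 periods.
No-deviation condition: (5−3)(β+…+β^4) ≥ 15−5, i.e. β+…+β^4 ≥ 5.
At β = 4/5: β+…+β^4 = 2.3616 < 5.0000.
So cooperation is not sustainable.

No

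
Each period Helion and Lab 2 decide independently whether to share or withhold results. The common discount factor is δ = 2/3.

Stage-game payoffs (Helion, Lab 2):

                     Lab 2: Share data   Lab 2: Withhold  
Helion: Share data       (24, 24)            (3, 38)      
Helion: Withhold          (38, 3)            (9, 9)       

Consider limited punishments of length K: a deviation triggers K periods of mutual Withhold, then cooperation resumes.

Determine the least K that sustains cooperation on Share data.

2

IC: δ(1−δ^K)/(1−δ) ≥ (38−24)/(24−9) = 14/15.
With δ = 2/3: need 1 − δ^K ≥ 14/15·(1−2/3)/(2/3), i.e. δ^K ≤ 0.5333.
Since (2/3)^1 = 0.6667 and (2/3)^2 = 0.4444, the smallest such K is 2.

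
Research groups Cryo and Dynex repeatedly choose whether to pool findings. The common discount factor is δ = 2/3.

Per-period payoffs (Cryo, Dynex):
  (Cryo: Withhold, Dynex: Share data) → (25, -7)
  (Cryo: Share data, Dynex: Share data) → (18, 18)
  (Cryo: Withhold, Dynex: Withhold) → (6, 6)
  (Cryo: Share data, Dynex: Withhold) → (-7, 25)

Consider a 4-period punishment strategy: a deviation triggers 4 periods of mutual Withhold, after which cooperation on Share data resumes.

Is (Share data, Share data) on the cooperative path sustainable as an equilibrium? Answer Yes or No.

Yes

A one-shot deviation gives 25 now, then 6 for 4 periods, then back to 18.
Gain from deviating: (25−18) today; loss: (18−6) in each of the next 4 periods.
No-deviation condition: (18−6)(δ+…+δ^4) ≥ 25−18, i.e. δ+…+δ^4 ≥ 7/12.
At δ = 2/3: δ+…+δ^4 = 1.6049 ≥ 0.5833.
So cooperation is sustainable.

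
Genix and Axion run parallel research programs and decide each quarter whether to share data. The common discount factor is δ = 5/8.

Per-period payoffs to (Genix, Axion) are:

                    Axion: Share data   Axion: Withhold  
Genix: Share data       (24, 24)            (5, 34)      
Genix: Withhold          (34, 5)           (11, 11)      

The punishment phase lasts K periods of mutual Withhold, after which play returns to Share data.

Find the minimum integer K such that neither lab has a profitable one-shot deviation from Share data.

2

IC: δ(1−δ^K)/(1−δ) ≥ (34−24)/(24−11) = 10/13.
With δ = 5/8: need 1 − δ^K ≥ 10/13·(1−5/8)/(5/8), i.e. δ^K ≤ 0.5385.
Since (5/8)^1 = 0.6250 and (5/8)^2 = 0.3906, the smallest such K is 2.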